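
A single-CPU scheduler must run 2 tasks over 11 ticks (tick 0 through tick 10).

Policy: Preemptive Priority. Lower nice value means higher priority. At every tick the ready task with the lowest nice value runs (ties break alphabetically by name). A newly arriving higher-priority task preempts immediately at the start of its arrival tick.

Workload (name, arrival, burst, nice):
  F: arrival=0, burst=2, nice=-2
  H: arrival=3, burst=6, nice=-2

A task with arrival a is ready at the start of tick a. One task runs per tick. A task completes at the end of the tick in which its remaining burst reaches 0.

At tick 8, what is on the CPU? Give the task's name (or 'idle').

running at tick 8 = H

t=0: ready={F} → run F
t=1: ready={F} → run F
t=2: (idle)
t=3: ready={H} → run H
t=4: ready={H} → run H
t=5: ready={H} → run H
t=6: ready={H} → run H
t=7: ready={H} → run H
t=8: ready={H} → run H
t=9: (idle)
t=10: (idle)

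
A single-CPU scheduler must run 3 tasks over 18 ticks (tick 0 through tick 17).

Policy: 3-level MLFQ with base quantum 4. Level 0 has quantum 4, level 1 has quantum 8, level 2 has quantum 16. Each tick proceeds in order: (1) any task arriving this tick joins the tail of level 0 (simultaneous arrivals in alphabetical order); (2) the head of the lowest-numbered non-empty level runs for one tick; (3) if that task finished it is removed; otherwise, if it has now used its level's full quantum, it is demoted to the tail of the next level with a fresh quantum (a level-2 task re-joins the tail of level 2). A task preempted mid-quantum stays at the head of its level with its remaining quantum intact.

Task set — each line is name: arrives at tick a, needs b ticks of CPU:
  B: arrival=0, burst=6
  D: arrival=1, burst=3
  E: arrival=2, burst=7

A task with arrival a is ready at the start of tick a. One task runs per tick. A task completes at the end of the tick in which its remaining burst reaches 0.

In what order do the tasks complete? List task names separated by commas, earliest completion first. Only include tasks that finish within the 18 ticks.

t=0: L0/L1/L2 = B/-/- → run B
t=1: L0/L1/L2 = BD/-/- → run B
t=2: L0/L1/L2 = BDE/-/- → run B
t=3: L0/L1/L2 = BDE/-/- → run B
t=4: L0/L1/L2 = DE/B/- → run D
t=5: L0/L1/L2 = DE/B/- → run D
t=6: L0/L1/L2 = DE/B/- → run D
t=7: L0/L1/L2 = E/B/- → run E
t=8: L0/L1/L2 = E/B/- → run E
t=9: L0/L1/L2 = E/B/- → run E
t=10: L0/L1/L2 = E/B/- → run E
t=11: L0/L1/L2 = -/BE/- → run B
t=12: L0/L1/L2 = -/BE/- → run B
t=13: L0/L1/L2 = -/E/- → run E
t=14: L0/L1/L2 = -/E/- → run E
t=15: L0/L1/L2 = -/E/- → run E
t=16: (idle)
t=17: (idle)

completion order = D, B, E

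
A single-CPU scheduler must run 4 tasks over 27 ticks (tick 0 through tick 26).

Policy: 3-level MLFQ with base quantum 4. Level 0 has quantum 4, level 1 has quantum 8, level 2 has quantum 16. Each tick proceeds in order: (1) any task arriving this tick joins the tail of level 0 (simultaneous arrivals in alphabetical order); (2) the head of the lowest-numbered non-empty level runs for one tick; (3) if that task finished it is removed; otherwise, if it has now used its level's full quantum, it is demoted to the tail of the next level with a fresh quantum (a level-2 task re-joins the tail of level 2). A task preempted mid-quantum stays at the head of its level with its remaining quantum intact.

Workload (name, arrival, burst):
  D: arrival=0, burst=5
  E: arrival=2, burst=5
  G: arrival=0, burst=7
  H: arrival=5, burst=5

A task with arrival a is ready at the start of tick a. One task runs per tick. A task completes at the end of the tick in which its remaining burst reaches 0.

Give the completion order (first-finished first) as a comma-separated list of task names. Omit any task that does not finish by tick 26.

t=0: L0/L1/L2 = DG/-/- → run D
t=1: L0/L1/L2 = DG/-/- → run D
t=2: L0/L1/L2 = DGE/-/- → run D
t=3: L0/L1/L2 = DGE/-/- → run D
t=4: L0/L1/L2 = GE/D/- → run G
t=5: L0/L1/L2 = GEH/D/- → run G
t=6: L0/L1/L2 = GEH/D/- → run G
t=7: L0/L1/L2 = GEH/D/- → run G
t=8: L0/L1/L2 = EH/DG/- → run E
t=9: L0/L1/L2 = EH/DG/- → run E
t=10: L0/L1/L2 = EH/DG/- → run E
t=11: L0/L1/L2 = EH/DG/- → run E
t=12: L0/L1/L2 = H/DGE/- → run H
t=13: L0/L1/L2 = H/DGE/- → run H
t=14: L0/L1/L2 = H/DGE/- → run H
t=15: L0/L1/L2 = H/DGE/- → run H
t=16: L0/L1/L2 = -/DGEH/- → run D
t=17: L0/L1/L2 = -/GEH/- → run G
t=18: L0/L1/L2 = -/GEH/- → run G
t=19: L0/L1/L2 = -/GEH/- → run G
t=20: L0/L1/L2 = -/EH/- → run E
t=21: L0/L1/L2 = -/H/- → run H
t=22: (idle)
t=23: (idle)
t=24: (idle)
t=25: (idle)
t=26: (idle)

completion order = D, G, E, H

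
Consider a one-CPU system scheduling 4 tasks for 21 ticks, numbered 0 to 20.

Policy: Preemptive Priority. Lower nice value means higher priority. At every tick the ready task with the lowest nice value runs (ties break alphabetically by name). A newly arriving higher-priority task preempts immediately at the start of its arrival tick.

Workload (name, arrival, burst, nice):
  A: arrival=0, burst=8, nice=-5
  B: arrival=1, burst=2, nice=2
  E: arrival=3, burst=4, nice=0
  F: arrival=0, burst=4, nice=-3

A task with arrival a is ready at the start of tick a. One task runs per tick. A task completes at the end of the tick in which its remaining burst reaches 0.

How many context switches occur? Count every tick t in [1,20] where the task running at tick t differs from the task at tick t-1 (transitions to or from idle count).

t=0: ready={A,F} → run A
t=1: ready={A,B,F} → run A
t=2: ready={A,B,F} → run A
t=3: ready={A,B,E,F} → run A
t=4: ready={A,B,E,F} → run A
t=5: ready={A,B,E,F} → run A
t=6: ready={A,B,E,F} → run A
t=7: ready={A,B,E,F} → run A
t=8: ready={B,E,F} → run F
t=9: ready={B,E,F} → run F
t=10: ready={B,E,F} → run F
t=11: ready={B,E,F} → run F
t=12: ready={B,E} → run E
t=13: ready={B,E} → run E
t=14: ready={B,E} → run E
t=15: ready={B,E} → run E
t=16: ready={B} → run B
t=17: ready={B} → run B
t=18: (idle)
t=19: (idle)
t=20: (idle)

context switches = 4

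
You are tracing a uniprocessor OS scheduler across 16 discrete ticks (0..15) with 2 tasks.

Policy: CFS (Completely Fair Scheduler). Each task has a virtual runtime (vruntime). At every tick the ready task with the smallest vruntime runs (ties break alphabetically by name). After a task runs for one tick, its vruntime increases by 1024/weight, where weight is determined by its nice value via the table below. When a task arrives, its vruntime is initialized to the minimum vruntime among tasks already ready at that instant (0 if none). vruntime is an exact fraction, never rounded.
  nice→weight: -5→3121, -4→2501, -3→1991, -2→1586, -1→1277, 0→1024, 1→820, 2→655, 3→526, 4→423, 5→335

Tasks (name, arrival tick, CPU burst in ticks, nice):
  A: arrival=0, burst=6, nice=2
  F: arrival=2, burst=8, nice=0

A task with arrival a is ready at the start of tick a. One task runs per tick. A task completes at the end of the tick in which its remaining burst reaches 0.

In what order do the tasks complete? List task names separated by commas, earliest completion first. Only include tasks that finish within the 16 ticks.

t=0: vr[A=0] → run A
t=1: vr[A=1024/655] → run A
t=2: vr[A=2048/655 F=2048/655] → run A
t=3: vr[A=3072/655 F=2048/655] → run F
t=4: vr[A=3072/655 F=2703/655] → run F
t=5: vr[A=3072/655 F=3358/655] → run A
t=6: vr[A=4096/655 F=3358/655] → run F
t=7: vr[A=4096/655 F=4013/655] → run F
t=8: vr[A=4096/655 F=4668/655] → run A
t=9: vr[A=1024/131 F=4668/655] → run F
t=10: vr[A=1024/131 F=5323/655] → run A
t=11: vr[F=5323/655] → run F
t=12: vr[F=5978/655] → run F
t=13: vr[F=6633/655] → run F
t=14: (idle)
t=15: (idle)

completion order = A, F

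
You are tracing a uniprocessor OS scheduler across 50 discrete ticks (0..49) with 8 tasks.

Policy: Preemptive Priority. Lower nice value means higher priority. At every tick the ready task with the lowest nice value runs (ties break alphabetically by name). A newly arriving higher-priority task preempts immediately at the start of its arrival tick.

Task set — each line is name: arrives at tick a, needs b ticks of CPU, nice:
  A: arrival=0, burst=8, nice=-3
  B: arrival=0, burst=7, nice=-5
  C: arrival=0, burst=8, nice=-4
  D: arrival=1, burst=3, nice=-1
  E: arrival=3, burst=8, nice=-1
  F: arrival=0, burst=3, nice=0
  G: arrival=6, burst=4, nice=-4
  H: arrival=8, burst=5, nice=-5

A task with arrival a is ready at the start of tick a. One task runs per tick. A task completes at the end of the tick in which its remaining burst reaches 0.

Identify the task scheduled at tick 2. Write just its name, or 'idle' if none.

t=0: ready={A,B,C,F} → run B
t=1: ready={A,B,C,D,F} → run B
t=2: ready={A,B,C,D,F} → run B
t=3: ready={A,B,C,D,E,F} → run B
t=4: ready={A,B,C,D,E,F} → run B
t=5: ready={A,B,C,D,E,F} → run B
t=6: ready={A,B,C,D,E,F,G} → run B
t=7: ready={A,C,D,E,F,G} → run C
t=8: ready={A,C,D,E,F,G,H} → run H
t=9: ready={A,C,D,E,F,G,H} → run H
t=10: ready={A,C,D,E,F,G,H} → run H
t=11: ready={A,C,D,E,F,G,H} → run H
t=12: ready={A,C,D,E,F,G,H} → run H
t=13: ready={A,C,D,E,F,G} → run C
t=14: ready={A,C,D,E,F,G} → run C
t=15: ready={A,C,D,E,F,G} → run C
t=16: ready={A,C,D,E,F,G} → run C
t=17: ready={A,C,D,E,F,G} → run C
t=18: ready={A,C,D,E,F,G} → run C
t=19: ready={A,C,D,E,F,G} → run C
t=20: ready={A,D,E,F,G} → run G
t=21: ready={A,D,E,F,G} → run G
t=22: ready={A,D,E,F,G} → run G
t=23: ready={A,D,E,F,G} → run G
t=24: ready={A,D,E,F} → run A
t=25: ready={A,D,E,F} → run A
t=26: ready={A,D,E,F} → run A
t=27: ready={A,D,E,F} → run A
t=28: ready={A,D,E,F} → run A
t=29: ready={A,D,E,F} → run A
t=30: ready={A,D,E,F} → run A
t=31: ready={A,D,E,F} → run A
t=32: ready={D,E,F} → run D
t=33: ready={D,E,F} → run D
t=34: ready={D,E,F} → run D
t=35: ready={E,F} → run E
t=36: ready={E,F} → run E
t=37: ready={E,F} → run E
t=38: ready={E,F} → run E
t=39: ready={E,F} → run E
t=40: ready={E,F} → run E
t=41: ready={E,F} → run E
t=42: ready={E,F} → run E
t=43: ready={F} → run F
t=44: ready={F} → run F
t=45: ready={F} → run F
t=46: (idle)
t=47: (idle)
t=48: (idle)
t=49: (idle)

running at tick 2 = B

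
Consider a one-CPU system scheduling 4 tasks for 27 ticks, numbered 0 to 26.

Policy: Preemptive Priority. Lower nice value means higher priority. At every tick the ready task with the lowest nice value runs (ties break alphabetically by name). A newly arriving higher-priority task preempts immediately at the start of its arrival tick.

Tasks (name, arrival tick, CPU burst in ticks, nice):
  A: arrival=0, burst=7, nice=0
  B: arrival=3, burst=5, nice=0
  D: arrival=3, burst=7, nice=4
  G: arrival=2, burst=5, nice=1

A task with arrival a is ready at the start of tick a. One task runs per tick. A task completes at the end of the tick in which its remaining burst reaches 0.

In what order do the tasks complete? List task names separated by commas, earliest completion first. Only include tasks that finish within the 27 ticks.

t=0: ready={A} → run A
t=1: ready={A} → run A
t=2: ready={A,G} → run A
t=3: ready={A,B,D,G} → run A
t=4: ready={A,B,D,G} → run A
t=5: ready={A,B,D,G} → run A
t=6: ready={A,B,D,G} → run A
t=7: ready={B,D,G} → run B
t=8: ready={B,D,G} → run B
t=9: ready={B,D,G} → run B
t=10: ready={B,D,G} → run B
t=11: ready={B,D,G} → run B
t=12: ready={D,G} → run G
t=13: ready={D,G} → run G
t=14: ready={D,G} → run G
t=15: ready={D,G} → run G
t=16: ready={D,G} → run G
t=17: ready={D} → run D
t=18: ready={D} → run D
t=19: ready={D} → run D
t=20: ready={D} → run D
t=21: ready={D} → run D
t=22: ready={D} → run D
t=23: ready={D} → run D
t=24: (idle)
t=25: (idle)
t=26: (idle)

completion order = A, B, G, D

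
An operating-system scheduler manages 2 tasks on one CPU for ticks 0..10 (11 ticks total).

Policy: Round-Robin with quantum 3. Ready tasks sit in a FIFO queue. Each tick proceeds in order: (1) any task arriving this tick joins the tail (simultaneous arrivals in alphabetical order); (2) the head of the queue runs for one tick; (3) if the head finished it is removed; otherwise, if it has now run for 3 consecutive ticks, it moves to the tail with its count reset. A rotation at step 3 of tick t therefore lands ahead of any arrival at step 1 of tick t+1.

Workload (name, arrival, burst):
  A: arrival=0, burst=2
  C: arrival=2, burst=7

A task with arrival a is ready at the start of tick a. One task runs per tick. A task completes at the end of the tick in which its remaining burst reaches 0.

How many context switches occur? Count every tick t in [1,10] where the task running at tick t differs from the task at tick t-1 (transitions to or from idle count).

t=0: queue=[A] q_used=0 → run A
t=1: queue=[A] q_used=1 → run A
t=2: queue=[C] q_used=0 → run C
t=3: queue=[C] q_used=1 → run C
t=4: queue=[C] q_used=2 → run C
t=5: queue=[C] q_used=0 → run C
t=6: queue=[C] q_used=1 → run C
t=7: queue=[C] q_used=2 → run C
t=8: queue=[C] q_used=0 → run C
t=9: (idle)
t=10: (idle)

context switches = 2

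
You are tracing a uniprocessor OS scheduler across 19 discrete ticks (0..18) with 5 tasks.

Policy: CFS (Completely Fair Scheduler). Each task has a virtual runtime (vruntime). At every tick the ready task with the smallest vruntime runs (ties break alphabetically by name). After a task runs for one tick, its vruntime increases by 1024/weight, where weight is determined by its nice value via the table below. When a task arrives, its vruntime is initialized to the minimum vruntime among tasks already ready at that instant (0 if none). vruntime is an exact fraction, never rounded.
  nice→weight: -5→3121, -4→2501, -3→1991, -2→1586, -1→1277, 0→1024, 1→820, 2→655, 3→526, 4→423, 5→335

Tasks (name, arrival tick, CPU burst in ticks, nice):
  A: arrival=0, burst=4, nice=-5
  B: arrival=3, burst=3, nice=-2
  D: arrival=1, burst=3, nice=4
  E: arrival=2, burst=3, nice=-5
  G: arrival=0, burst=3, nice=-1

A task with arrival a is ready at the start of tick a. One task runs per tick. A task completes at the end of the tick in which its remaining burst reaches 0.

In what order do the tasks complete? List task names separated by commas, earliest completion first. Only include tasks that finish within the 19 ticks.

t=0: vr[A=0 G=0] → run A
t=1: vr[A=1024/3121 D=0 G=0] → run D
t=2: vr[A=1024/3121 D=1024/423 E=0 G=0] → run E
t=3: vr[A=1024/3121 B=0 D=1024/423 E=1024/3121 G=0] → run B
t=4: vr[A=1024/3121 B=512/793 D=1024/423 E=1024/3121 G=0] → run G
t=5: vr[A=1024/3121 B=512/793 D=1024/423 E=1024/3121 G=1024/1277] → run A
t=6: vr[A=2048/3121 B=512/793 D=1024/423 E=1024/3121 G=1024/1277] → run E
t=7: vr[A=2048/3121 B=512/793 D=1024/423 E=2048/3121 G=1024/1277] → run B
t=8: vr[A=2048/3121 B=1024/793 D=1024/423 E=2048/3121 G=1024/1277] → run A
t=9: vr[A=3072/3121 B=1024/793 D=1024/423 E=2048/3121 G=1024/1277] → run E
t=10: vr[A=3072/3121 B=1024/793 D=1024/423 G=1024/1277] → run G
t=11: vr[A=3072/3121 B=1024/793 D=1024/423 G=2048/1277] → run A
t=12: vr[B=1024/793 D=1024/423 G=2048/1277] → run B
t=13: vr[D=1024/423 G=2048/1277] → run G
t=14: vr[D=1024/423] → run D
t=15: vr[D=2048/423] → run D
t=16: (idle)
t=17: (idle)
t=18: (idle)

completion order = E, A, B, G, D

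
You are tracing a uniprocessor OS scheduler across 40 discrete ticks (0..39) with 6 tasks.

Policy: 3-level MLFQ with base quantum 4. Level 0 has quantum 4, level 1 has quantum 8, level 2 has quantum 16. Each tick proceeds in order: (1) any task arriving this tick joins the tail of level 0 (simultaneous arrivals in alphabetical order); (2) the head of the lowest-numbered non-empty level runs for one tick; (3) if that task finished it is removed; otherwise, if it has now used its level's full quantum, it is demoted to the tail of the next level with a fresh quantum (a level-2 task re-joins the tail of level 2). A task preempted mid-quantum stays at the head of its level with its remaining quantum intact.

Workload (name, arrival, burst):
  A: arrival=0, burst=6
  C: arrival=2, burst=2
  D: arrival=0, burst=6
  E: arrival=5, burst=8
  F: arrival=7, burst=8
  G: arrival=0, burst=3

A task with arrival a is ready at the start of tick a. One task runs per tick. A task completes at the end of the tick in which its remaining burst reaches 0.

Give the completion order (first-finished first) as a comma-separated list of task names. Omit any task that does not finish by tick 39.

completion order = G, C, A, D, E, F

t=0: L0/L1/L2 = ADG/-/- → run A
t=1: L0/L1/L2 = ADG/-/- → run A
t=2: L0/L1/L2 = ADGC/-/- → run A
t=3: L0/L1/L2 = ADGC/-/- → run A
t=4: L0/L1/L2 = DGC/A/- → run D
t=5: L0/L1/L2 = DGCE/A/- → run D
t=6: L0/L1/L2 = DGCE/A/- → run D
t=7: L0/L1/L2 = DGCEF/A/- → run D
t=8: L0/L1/L2 = GCEF/AD/- → run G
t=9: L0/L1/L2 = GCEF/AD/- → run G
t=10: L0/L1/L2 = GCEF/AD/- → run G
t=11: L0/L1/L2 = CEF/AD/- → run C
t=12: L0/L1/L2 = CEF/AD/- → run C
t=13: L0/L1/L2 = EF/AD/- → run E
t=14: L0/L1/L2 = EF/AD/- → run E
t=15: L0/L1/L2 = EF/AD/- → run E
t=16: L0/L1/L2 = EF/AD/- → run E
t=17: L0/L1/L2 = F/ADE/- → run F
t=18: L0/L1/L2 = F/ADE/- → run F
t=19: L0/L1/L2 = F/ADE/- → run F
t=20: L0/L1/L2 = F/ADE/- → run F
t=21: L0/L1/L2 = -/ADEF/- → run A
t=22: L0/L1/L2 = -/ADEF/- → run A
t=23: L0/L1/L2 = -/DEF/- → run D
t=24: L0/L1/L2 = -/DEF/- → run D
t=25: L0/L1/L2 = -/EF/- → run E
t=26: L0/L1/L2 = -/EF/- → run E
t=27: L0/L1/L2 = -/EF/- → run E
t=28: L0/L1/L2 = -/EF/- → run E
t=29: L0/L1/L2 = -/F/- → run F
t=30: L0/L1/L2 = -/F/- → run F
t=31: L0/L1/L2 = -/F/- → run F
t=32: L0/L1/L2 = -/F/- → run F
t=33: (idle)
t=34: (idle)
t=35: (idle)
t=36: (idle)
t=37: (idle)
t=38: (idle)
t=39: (idle)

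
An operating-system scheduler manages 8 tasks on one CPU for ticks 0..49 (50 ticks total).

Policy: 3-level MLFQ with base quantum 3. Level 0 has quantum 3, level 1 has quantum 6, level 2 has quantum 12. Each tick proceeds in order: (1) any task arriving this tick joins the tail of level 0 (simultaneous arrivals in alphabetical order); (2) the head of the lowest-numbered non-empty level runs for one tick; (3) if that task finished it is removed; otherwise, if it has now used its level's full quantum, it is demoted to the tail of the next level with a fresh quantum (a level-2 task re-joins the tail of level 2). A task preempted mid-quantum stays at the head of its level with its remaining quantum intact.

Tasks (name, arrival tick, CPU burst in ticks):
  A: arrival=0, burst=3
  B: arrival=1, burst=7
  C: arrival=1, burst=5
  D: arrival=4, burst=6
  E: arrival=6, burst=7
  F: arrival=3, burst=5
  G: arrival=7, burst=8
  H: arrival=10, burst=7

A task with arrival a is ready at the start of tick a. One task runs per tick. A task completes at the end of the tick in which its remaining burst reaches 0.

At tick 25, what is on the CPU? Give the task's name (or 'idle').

running at tick 25 = B

t=0: L0/L1/L2 = A/-/- → run A
t=1: L0/L1/L2 = ABC/-/- → run A
t=2: L0/L1/L2 = ABC/-/- → run A
t=3: L0/L1/L2 = BCF/-/- → run B
t=4: L0/L1/L2 = BCFD/-/- → run B
t=5: L0/L1/L2 = BCFD/-/- → run B
t=6: L0/L1/L2 = CFDE/B/- → run C
t=7: L0/L1/L2 = CFDEG/B/- → run C
t=8: L0/L1/L2 = CFDEG/B/- → run C
t=9: L0/L1/L2 = FDEG/BC/- → run F
t=10: L0/L1/L2 = FDEGH/BC/- → run F
t=11: L0/L1/L2 = FDEGH/BC/- → run F
t=12: L0/L1/L2 = DEGH/BCF/- → run D
t=13: L0/L1/L2 = DEGH/BCF/- → run D
t=14: L0/L1/L2 = DEGH/BCF/- → run D
t=15: L0/L1/L2 = EGH/BCFD/- → run E
t=16: L0/L1/L2 = EGH/BCFD/- → run E
t=17: L0/L1/L2 = EGH/BCFD/- → run E
t=18: L0/L1/L2 = GH/BCFDE/- → run G
t=19: L0/L1/L2 = GH/BCFDE/- → run G
t=20: L0/L1/L2 = GH/BCFDE/- → run G
t=21: L0/L1/L2 = H/BCFDEG/- → run H
t=22: L0/L1/L2 = H/BCFDEG/- → run H
t=23: L0/L1/L2 = H/BCFDEG/- → run H
t=24: L0/L1/L2 = -/BCFDEGH/- → run B
t=25: L0/L1/L2 = -/BCFDEGH/- → run B
t=26: L0/L1/L2 = -/BCFDEGH/- → run B
t=27: L0/L1/L2 = -/BCFDEGH/- → run B
t=28: L0/L1/L2 = -/CFDEGH/- → run C
t=29: L0/L1/L2 = -/CFDEGH/- → run C
t=30: L0/L1/L2 = -/FDEGH/- → run F
t=31: L0/L1/L2 = -/FDEGH/- → run F
t=32: L0/L1/L2 = -/DEGH/- → run D
t=33: L0/L1/L2 = -/DEGH/- → run D
t=34: L0/L1/L2 = -/DEGH/- → run D
t=35: L0/L1/L2 = -/EGH/- → run E
t=36: L0/L1/L2 = -/EGH/- → run E
t=37: L0/L1/L2 = -/EGH/- → run E
t=38: L0/L1/L2 = -/EGH/- → run E
t=39: L0/L1/L2 = -/GH/- → run G
t=40: L0/L1/L2 = -/GH/- → run G
t=41: L0/L1/L2 = -/GH/- → run G
t=42: L0/L1/L2 = -/GH/- → run G
t=43: L0/L1/L2 = -/GH/- → run G
t=44: L0/L1/L2 = -/H/- → run H
t=45: L0/L1/L2 = -/H/- → run H
t=46: L0/L1/L2 = -/H/- → run H
t=47: L0/L1/L2 = -/H/- → run H
t=48: (idle)
t=49: (idle)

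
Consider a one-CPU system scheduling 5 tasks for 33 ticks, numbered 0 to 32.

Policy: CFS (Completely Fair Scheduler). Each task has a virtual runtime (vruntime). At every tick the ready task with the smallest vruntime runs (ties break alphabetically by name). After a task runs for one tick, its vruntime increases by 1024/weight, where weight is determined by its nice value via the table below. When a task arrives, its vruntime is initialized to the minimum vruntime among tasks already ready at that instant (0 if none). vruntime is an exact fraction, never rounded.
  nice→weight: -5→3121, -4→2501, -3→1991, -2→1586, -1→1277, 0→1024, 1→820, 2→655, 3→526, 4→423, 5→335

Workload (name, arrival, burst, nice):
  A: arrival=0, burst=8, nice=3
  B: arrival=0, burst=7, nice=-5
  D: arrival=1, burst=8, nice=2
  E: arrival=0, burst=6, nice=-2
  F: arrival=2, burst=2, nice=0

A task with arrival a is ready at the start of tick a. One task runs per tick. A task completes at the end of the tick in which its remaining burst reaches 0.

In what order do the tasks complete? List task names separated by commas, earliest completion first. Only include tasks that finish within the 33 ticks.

completion order = F, B, E, D, A

t=0: vr[A=0 B=0 E=0] → run A
t=1: vr[A=512/263 B=0 D=0 E=0] → run B
t=2: vr[A=512/263 B=1024/3121 D=0 E=0 F=0] → run D
t=3: vr[A=512/263 B=1024/3121 D=1024/655 E=0 F=0] → run E
t=4: vr[A=512/263 B=1024/3121 D=1024/655 E=512/793 F=0] → run F
t=5: vr[A=512/263 B=1024/3121 D=1024/655 E=512/793 F=1] → run B
t=6: vr[A=512/263 B=2048/3121 D=1024/655 E=512/793 F=1] → run E
t=7: vr[A=512/263 B=2048/3121 D=1024/655 E=1024/793 F=1] → run B
t=8: vr[A=512/263 B=3072/3121 D=1024/655 E=1024/793 F=1] → run B
t=9: vr[A=512/263 B=4096/3121 D=1024/655 E=1024/793 F=1] → run F
t=10: vr[A=512/263 B=4096/3121 D=1024/655 E=1024/793] → run E
t=11: vr[A=512/263 B=4096/3121 D=1024/655 E=1536/793] → run B
t=12: vr[A=512/263 B=5120/3121 D=1024/655 E=1536/793] → run D
t=13: vr[A=512/263 B=5120/3121 D=2048/655 E=1536/793] → run B
t=14: vr[A=512/263 B=6144/3121 D=2048/655 E=1536/793] → run E
t=15: vr[A=512/263 B=6144/3121 D=2048/655 E=2048/793] → run A
t=16: vr[A=1024/263 B=6144/3121 D=2048/655 E=2048/793] → run B
t=17: vr[A=1024/263 D=2048/655 E=2048/793] → run E
t=18: vr[A=1024/263 D=2048/655 E=2560/793] → run D
t=19: vr[A=1024/263 D=3072/655 E=2560/793] → run E
t=20: vr[A=1024/263 D=3072/655] → run A
t=21: vr[A=1536/263 D=3072/655] → run D
t=22: vr[A=1536/263 D=4096/655] → run A
t=23: vr[A=2048/263 D=4096/655] → run D
t=24: vr[A=2048/263 D=1024/131] → run A
t=25: vr[A=2560/263 D=1024/131] → run D
t=26: vr[A=2560/263 D=6144/655] → run D
t=27: vr[A=2560/263 D=7168/655] → run A
t=28: vr[A=3072/263 D=7168/655] → run D
t=29: vr[A=3072/263] → run A
t=30: vr[A=3584/263] → run A
t=31: (idle)
t=32: (idle)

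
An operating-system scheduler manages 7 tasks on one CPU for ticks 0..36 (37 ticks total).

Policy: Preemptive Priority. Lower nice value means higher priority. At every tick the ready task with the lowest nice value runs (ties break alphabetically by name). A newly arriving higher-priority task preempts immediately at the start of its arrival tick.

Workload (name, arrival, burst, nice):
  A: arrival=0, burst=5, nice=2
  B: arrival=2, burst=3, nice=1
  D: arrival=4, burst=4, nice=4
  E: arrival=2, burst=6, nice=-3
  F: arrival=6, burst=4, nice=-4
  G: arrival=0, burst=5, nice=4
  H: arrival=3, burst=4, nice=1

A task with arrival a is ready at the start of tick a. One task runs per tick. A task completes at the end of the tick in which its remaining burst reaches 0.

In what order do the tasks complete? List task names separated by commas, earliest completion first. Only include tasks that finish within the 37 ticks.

t=0: ready={A,G} → run A
t=1: ready={A,G} → run A
t=2: ready={A,B,E,G} → run E
t=3: ready={A,B,E,G,H} → run E
t=4: ready={A,B,D,E,G,H} → run E
t=5: ready={A,B,D,E,G,H} → run E
t=6: ready={A,B,D,E,F,G,H} → run F
t=7: ready={A,B,D,E,F,G,H} → run F
t=8: ready={A,B,D,E,F,G,H} → run F
t=9: ready={A,B,D,E,F,G,H} → run F
t=10: ready={A,B,D,E,G,H} → run E
t=11: ready={A,B,D,E,G,H} → run E
t=12: ready={A,B,D,G,H} → run B
t=13: ready={A,B,D,G,H} → run B
t=14: ready={A,B,D,G,H} → run B
t=15: ready={A,D,G,H} → run H
t=16: ready={A,D,G,H} → run H
t=17: ready={A,D,G,H} → run H
t=18: ready={A,D,G,H} → run H
t=19: ready={A,D,G} → run A
t=20: ready={A,D,G} → run A
t=21: ready={A,D,G} → run A
t=22: ready={D,G} → run D
t=23: ready={D,G} → run D
t=24: ready={D,G} → run D
t=25: ready={D,G} → run D
t=26: ready={G} → run G
t=27: ready={G} → run G
t=28: ready={G} → run G
t=29: ready={G} → run G
t=30: ready={G} → run G
t=31: (idle)
t=32: (idle)
t=33: (idle)
t=34: (idle)
t=35: (idle)
t=36: (idle)

completion order = F, E, B, H, A, D, G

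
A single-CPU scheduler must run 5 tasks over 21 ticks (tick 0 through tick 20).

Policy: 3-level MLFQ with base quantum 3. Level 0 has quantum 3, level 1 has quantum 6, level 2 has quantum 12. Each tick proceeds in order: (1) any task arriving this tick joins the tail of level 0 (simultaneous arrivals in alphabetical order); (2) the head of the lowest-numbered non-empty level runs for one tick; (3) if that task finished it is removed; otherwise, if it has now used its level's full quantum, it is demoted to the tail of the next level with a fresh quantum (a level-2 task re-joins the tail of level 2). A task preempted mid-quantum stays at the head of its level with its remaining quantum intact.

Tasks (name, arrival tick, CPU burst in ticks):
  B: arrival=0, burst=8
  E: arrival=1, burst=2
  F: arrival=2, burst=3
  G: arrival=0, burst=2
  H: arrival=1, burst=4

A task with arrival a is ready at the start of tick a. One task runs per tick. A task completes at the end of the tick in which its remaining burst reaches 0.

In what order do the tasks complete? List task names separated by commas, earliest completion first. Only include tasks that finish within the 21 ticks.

t=0: L0/L1/L2 = BG/-/- → run B
t=1: L0/L1/L2 = BGEH/-/- → run B
t=2: L0/L1/L2 = BGEHF/-/- → run B
t=3: L0/L1/L2 = GEHF/B/- → run G
t=4: L0/L1/L2 = GEHF/B/- → run G
t=5: L0/L1/L2 = EHF/B/- → run E
t=6: L0/L1/L2 = EHF/B/- → run E
t=7: L0/L1/L2 = HF/B/- → run H
t=8: L0/L1/L2 = HF/B/- → run H
t=9: L0/L1/L2 = HF/B/- → run H
t=10: L0/L1/L2 = F/BH/- → run F
t=11: L0/L1/L2 = F/BH/- → run F
t=12: L0/L1/L2 = F/BH/- → run F
t=13: L0/L1/L2 = -/BH/- → run B
t=14: L0/L1/L2 = -/BH/- → run B
t=15: L0/L1/L2 = -/BH/- → run B
t=16: L0/L1/L2 = -/BH/- → run B
t=17: L0/L1/L2 = -/BH/- → run B
t=18: L0/L1/L2 = -/H/- → run H
t=19: (idle)
t=20: (idle)

completion order = G, E, F, B, H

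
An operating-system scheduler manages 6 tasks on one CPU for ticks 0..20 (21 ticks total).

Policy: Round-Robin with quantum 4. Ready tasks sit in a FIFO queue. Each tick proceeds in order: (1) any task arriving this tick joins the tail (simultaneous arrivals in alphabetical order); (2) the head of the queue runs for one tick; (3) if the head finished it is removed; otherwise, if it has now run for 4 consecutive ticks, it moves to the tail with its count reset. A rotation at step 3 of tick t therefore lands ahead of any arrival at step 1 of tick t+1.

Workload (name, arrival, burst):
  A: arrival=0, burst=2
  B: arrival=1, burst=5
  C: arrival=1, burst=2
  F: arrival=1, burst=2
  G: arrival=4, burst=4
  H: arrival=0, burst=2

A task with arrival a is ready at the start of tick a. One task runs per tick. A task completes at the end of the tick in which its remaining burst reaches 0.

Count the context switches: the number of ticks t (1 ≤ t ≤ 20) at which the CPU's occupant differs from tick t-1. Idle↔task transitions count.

t=0: queue=[A,H] q_used=0 → run A
t=1: queue=[A,H,B,C,F] q_used=1 → run A
t=2: queue=[H,B,C,F] q_used=0 → run H
t=3: queue=[H,B,C,F] q_used=1 → run H
t=4: queue=[B,C,F,G] q_used=0 → run B
t=5: queue=[B,C,F,G] q_used=1 → run B
t=6: queue=[B,C,F,G] q_used=2 → run B
t=7: queue=[B,C,F,G] q_used=3 → run B
t=8: queue=[C,F,G,B] q_used=0 → run C
t=9: queue=[C,F,G,B] q_used=1 → run C
t=10: queue=[F,G,B] q_used=0 → run F
t=11: queue=[F,G,B] q_used=1 → run F
t=12: queue=[G,B] q_used=0 → run G
t=13: queue=[G,B] q_used=1 → run G
t=14: queue=[G,B] q_used=2 → run G
t=15: queue=[G,B] q_used=3 → run G
t=16: queue=[B] q_used=0 → run B
t=17: (idle)
t=18: (idle)
t=19: (idle)
t=20: (idle)

context switches = 7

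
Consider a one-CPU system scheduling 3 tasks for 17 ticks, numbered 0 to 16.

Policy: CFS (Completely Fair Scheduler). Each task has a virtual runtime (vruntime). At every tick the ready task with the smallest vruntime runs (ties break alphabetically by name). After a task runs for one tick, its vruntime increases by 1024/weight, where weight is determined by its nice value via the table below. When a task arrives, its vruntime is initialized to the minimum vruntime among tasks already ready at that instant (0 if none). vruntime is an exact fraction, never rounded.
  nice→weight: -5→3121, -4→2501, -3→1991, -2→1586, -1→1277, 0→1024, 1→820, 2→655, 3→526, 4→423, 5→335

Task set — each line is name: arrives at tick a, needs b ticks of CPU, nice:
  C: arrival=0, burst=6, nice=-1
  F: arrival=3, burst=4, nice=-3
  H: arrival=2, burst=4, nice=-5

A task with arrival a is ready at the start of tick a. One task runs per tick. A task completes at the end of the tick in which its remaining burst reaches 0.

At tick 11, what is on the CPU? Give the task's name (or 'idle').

t=0: vr[C=0] → run C
t=1: vr[C=1024/1277] → run C
t=2: vr[C=2048/1277 H=2048/1277] → run C
t=3: vr[C=3072/1277 F=2048/1277 H=2048/1277] → run F
t=4: vr[C=3072/1277 F=5385216/2542507 H=2048/1277] → run H
t=5: vr[C=3072/1277 F=5385216/2542507 H=7699456/3985517] → run H
t=6: vr[C=3072/1277 F=5385216/2542507 H=9007104/3985517] → run F
t=7: vr[C=3072/1277 F=6692864/2542507 H=9007104/3985517] → run H
t=8: vr[C=3072/1277 F=6692864/2542507 H=10314752/3985517] → run C
t=9: vr[C=4096/1277 F=6692864/2542507 H=10314752/3985517] → run H
t=10: vr[C=4096/1277 F=6692864/2542507] → run F
t=11: vr[C=4096/1277 F=8000512/2542507] → run F
t=12: vr[C=4096/1277] → run C
t=13: vr[C=5120/1277] → run C
t=14: (idle)
t=15: (idle)
t=16: (idle)

running at tick 11 = F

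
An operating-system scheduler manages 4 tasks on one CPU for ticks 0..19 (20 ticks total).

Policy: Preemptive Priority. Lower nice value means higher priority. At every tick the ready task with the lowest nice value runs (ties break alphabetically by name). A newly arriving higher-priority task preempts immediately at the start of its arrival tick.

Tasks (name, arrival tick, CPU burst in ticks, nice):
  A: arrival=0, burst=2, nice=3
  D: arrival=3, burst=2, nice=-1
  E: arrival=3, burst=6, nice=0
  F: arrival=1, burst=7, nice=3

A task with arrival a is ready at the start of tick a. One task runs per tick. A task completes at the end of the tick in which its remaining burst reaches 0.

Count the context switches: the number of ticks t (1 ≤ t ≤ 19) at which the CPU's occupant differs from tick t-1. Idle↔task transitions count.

context switches = 5

t=0: ready={A} → run A
t=1: ready={A,F} → run A
t=2: ready={F} → run F
t=3: ready={D,E,F} → run D
t=4: ready={D,E,F} → run D
t=5: ready={E,F} → run E
t=6: ready={E,F} → run E
t=7: ready={E,F} → run E
t=8: ready={E,F} → run E
t=9: ready={E,F} → run E
t=10: ready={E,F} → run E
t=11: ready={F} → run F
t=12: ready={F} → run F
t=13: ready={F} → run F
t=14: ready={F} → run F
t=15: ready={F} → run F
t=16: ready={F} → run F
t=17: (idle)
t=18: (idle)
t=19: (idle)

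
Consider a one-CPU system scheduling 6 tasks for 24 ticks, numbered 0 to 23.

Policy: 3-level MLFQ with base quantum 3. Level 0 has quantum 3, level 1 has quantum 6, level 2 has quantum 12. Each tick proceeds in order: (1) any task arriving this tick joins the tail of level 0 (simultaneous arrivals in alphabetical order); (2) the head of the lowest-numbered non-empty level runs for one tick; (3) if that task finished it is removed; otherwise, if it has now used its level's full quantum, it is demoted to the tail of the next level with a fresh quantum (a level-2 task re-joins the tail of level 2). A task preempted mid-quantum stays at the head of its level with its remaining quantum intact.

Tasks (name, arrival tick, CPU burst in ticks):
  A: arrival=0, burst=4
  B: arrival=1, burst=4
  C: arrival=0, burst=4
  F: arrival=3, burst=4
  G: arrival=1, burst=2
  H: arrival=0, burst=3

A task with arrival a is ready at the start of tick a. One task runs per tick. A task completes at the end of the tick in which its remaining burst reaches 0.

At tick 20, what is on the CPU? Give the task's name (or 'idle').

t=0: L0/L1/L2 = ACH/-/- → run A
t=1: L0/L1/L2 = ACHBG/-/- → run A
t=2: L0/L1/L2 = ACHBG/-/- → run A
t=3: L0/L1/L2 = CHBGF/A/- → run C
t=4: L0/L1/L2 = CHBGF/A/- → run C
t=5: L0/L1/L2 = CHBGF/A/- → run C
t=6: L0/L1/L2 = HBGF/AC/- → run H
t=7: L0/L1/L2 = HBGF/AC/- → run H
t=8: L0/L1/L2 = HBGF/AC/- → run H
t=9: L0/L1/L2 = BGF/AC/- → run B
t=10: L0/L1/L2 = BGF/AC/- → run B
t=11: L0/L1/L2 = BGF/AC/- → run B
t=12: L0/L1/L2 = GF/ACB/- → run G
t=13: L0/L1/L2 = GF/ACB/- → run G
t=14: L0/L1/L2 = F/ACB/- → run F
t=15: L0/L1/L2 = F/ACB/- → run F
t=16: L0/L1/L2 = F/ACB/- → run F
t=17: L0/L1/L2 = -/ACBF/- → run A
t=18: L0/L1/L2 = -/CBF/- → run C
t=19: L0/L1/L2 = -/BF/- → run B
t=20: L0/L1/L2 = -/F/- → run F
t=21: (idle)
t=22: (idle)
t=23: (idle)

running at tick 20 = F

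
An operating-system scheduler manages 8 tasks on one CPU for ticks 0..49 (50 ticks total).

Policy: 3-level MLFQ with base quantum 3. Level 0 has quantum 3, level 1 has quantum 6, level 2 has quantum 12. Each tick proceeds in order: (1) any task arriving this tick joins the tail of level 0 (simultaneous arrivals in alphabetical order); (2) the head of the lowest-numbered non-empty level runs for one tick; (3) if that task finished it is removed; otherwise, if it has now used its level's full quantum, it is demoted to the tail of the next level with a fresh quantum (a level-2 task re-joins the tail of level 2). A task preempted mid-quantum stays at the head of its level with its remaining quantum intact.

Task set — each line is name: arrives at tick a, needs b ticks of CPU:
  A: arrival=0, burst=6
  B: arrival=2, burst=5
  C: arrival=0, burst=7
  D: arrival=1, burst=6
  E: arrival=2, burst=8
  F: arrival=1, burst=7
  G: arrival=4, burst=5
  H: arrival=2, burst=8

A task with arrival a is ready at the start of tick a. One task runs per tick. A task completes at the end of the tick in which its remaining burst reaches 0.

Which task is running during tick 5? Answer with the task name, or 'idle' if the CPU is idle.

running at tick 5 = C

t=0: L0/L1/L2 = AC/-/- → run A
t=1: L0/L1/L2 = ACDF/-/- → run A
t=2: L0/L1/L2 = ACDFBEH/-/- → run A
t=3: L0/L1/L2 = CDFBEH/A/- → run C
t=4: L0/L1/L2 = CDFBEHG/A/- → run C
t=5: L0/L1/L2 = CDFBEHG/A/- → run C
t=6: L0/L1/L2 = DFBEHG/AC/- → run D
t=7: L0/L1/L2 = DFBEHG/AC/- → run D
t=8: L0/L1/L2 = DFBEHG/AC/- → run D
t=9: L0/L1/L2 = FBEHG/ACD/- → run F
t=10: L0/L1/L2 = FBEHG/ACD/- → run F
t=11: L0/L1/L2 = FBEHG/ACD/- → run F
t=12: L0/L1/L2 = BEHG/ACDF/- → run B
t=13: L0/L1/L2 = BEHG/ACDF/- → run B
t=14: L0/L1/L2 = BEHG/ACDF/- → run B
t=15: L0/L1/L2 = EHG/ACDFB/- → run E
t=16: L0/L1/L2 = EHG/ACDFB/- → run E
t=17: L0/L1/L2 = EHG/ACDFB/- → run E
t=18: L0/L1/L2 = HG/ACDFBE/- → run H
t=19: L0/L1/L2 = HG/ACDFBE/- → run H
t=20: L0/L1/L2 = HG/ACDFBE/- → run H
t=21: L0/L1/L2 = G/ACDFBEH/- → run G
t=22: L0/L1/L2 = G/ACDFBEH/- → run G
t=23: L0/L1/L2 = G/ACDFBEH/- → run G
t=24: L0/L1/L2 = -/ACDFBEHG/- → run A
t=25: L0/L1/L2 = -/ACDFBEHG/- → run A
t=26: L0/L1/L2 = -/ACDFBEHG/- → run A
t=27: L0/L1/L2 = -/CDFBEHG/- → run C
t=28: L0/L1/L2 = -/CDFBEHG/- → run C
t=29: L0/L1/L2 = -/CDFBEHG/- → run C
t=30: L0/L1/L2 = -/CDFBEHG/- → run C
t=31: L0/L1/L2 = -/DFBEHG/- → run D
t=32: L0/L1/L2 = -/DFBEHG/- → run D
t=33: L0/L1/L2 = -/DFBEHG/- → run D
t=34: L0/L1/L2 = -/FBEHG/- → run F
t=35: L0/L1/L2 = -/FBEHG/- → run F
t=36: L0/L1/L2 = -/FBEHG/- → run F
t=37: L0/L1/L2 = -/FBEHG/- → run F
t=38: L0/L1/L2 = -/BEHG/- → run B
t=39: L0/L1/L2 = -/BEHG/- → run B
t=40: L0/L1/L2 = -/EHG/- → run E
t=41: L0/L1/L2 = -/EHG/- → run E
t=42: L0/L1/L2 = -/EHG/- → run E
t=43: L0/L1/L2 = -/EHG/- → run E
t=44: L0/L1/L2 = -/EHG/- → run E
t=45: L0/L1/L2 = -/HG/- → run H
t=46: L0/L1/L2 = -/HG/- → run H
t=47: L0/L1/L2 = -/HG/- → run H
t=48: L0/L1/L2 = -/HG/- → run H
t=49: L0/L1/L2 = -/HG/- → run H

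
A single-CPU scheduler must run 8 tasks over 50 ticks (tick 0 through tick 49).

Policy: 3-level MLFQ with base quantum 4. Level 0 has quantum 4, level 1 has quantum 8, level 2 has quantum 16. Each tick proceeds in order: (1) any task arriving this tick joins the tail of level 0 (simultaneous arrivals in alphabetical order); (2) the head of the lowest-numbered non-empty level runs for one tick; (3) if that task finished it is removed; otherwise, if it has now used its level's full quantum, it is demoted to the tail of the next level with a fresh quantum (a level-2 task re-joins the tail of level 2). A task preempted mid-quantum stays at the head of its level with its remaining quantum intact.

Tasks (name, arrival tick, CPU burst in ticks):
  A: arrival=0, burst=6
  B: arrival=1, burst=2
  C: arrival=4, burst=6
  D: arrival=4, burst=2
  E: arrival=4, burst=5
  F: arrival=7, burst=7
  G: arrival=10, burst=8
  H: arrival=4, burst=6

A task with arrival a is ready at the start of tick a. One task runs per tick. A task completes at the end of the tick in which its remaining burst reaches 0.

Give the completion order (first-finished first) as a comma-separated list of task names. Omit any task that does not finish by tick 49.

t=0: L0/L1/L2 = A/-/- → run A
t=1: L0/L1/L2 = AB/-/- → run A
t=2: L0/L1/L2 = AB/-/- → run A
t=3: L0/L1/L2 = AB/-/- → run A
t=4: L0/L1/L2 = BCDEH/A/- → run B
t=5: L0/L1/L2 = BCDEH/A/- → run B
t=6: L0/L1/L2 = CDEH/A/- → run C
t=7: L0/L1/L2 = CDEHF/A/- → run C
t=8: L0/L1/L2 = CDEHF/A/- → run C
t=9: L0/L1/L2 = CDEHF/A/- → run C
t=10: L0/L1/L2 = DEHFG/AC/- → run D
t=11: L0/L1/L2 = DEHFG/AC/- → run D
t=12: L0/L1/L2 = EHFG/AC/- → run E
t=13: L0/L1/L2 = EHFG/AC/- → run E
t=14: L0/L1/L2 = EHFG/AC/- → run E
t=15: L0/L1/L2 = EHFG/AC/- → run E
t=16: L0/L1/L2 = HFG/ACE/- → run H
t=17: L0/L1/L2 = HFG/ACE/- → run H
t=18: L0/L1/L2 = HFG/ACE/- → run H
t=19: L0/L1/L2 = HFG/ACE/- → run H
t=20: L0/L1/L2 = FG/ACEH/- → run F
t=21: L0/L1/L2 = FG/ACEH/- → run F
t=22: L0/L1/L2 = FG/ACEH/- → run F
t=23: L0/L1/L2 = FG/ACEH/- → run F
t=24: L0/L1/L2 = G/ACEHF/- → run G
t=25: L0/L1/L2 = G/ACEHF/- → run G
t=26: L0/L1/L2 = G/ACEHF/- → run G
t=27: L0/L1/L2 = G/ACEHF/- → run G
t=28: L0/L1/L2 = -/ACEHFG/- → run A
t=29: L0/L1/L2 = -/ACEHFG/- → run A
t=30: L0/L1/L2 = -/CEHFG/- → run C
t=31: L0/L1/L2 = -/CEHFG/- → run C
t=32: L0/L1/L2 = -/EHFG/- → run E
t=33: L0/L1/L2 = -/HFG/- → run H
t=34: L0/L1/L2 = -/HFG/- → run H
t=35: L0/L1/L2 = -/FG/- → run F
t=36: L0/L1/L2 = -/FG/- → run F
t=37: L0/L1/L2 = -/FG/- → run F
t=38: L0/L1/L2 = -/G/- → run G
t=39: L0/L1/L2 = -/G/- → run G
t=40: L0/L1/L2 = -/G/- → run G
t=41: L0/L1/L2 = -/G/- → run G
t=42: (idle)
t=43: (idle)
t=44: (idle)
t=45: (idle)
t=46: (idle)
t=47: (idle)
t=48: (idle)
t=49: (idle)

completion order = B, D, A, C, E, H, F, G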